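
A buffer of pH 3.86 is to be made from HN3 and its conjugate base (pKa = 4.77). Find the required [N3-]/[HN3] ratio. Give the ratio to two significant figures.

ratio = 0.12

pH = pKa + log(r) ⇒ log(r) = 3.86 − 4.77 = -0.91
r = [N3-]/[HN3] = 10^(-0.91) = 0.123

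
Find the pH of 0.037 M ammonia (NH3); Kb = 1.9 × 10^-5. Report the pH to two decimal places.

NH3 + H2O ⇌ NH4+ + OH-
Kb = [OH-]²/(0.037 − [OH-]) = 1.9 × 10^-5
Neglecting [OH-] in the denominator: [OH-] = √(1.9 × 10^-5 × 0.037) = 8.38 × 10^-4 M
pOH = 3.08, so pH = 14.00 − pOH = 10.92

pH = 10.92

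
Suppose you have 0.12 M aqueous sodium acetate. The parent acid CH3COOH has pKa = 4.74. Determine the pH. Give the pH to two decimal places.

pH = 8.91

CH3COO- is the conjugate base of the weak acid CH3COOH.
Ka = 10^(−4.74) = 1.82 × 10^-5
Kb = Kw/Ka = 1.0×10^-14 / 1.82 × 10^-5 = 5.49 × 10^-10
From the ICE table, Kb = [OH-]²/(0.12 − [OH-]) = 5.49 × 10^-10.
Since Kb ≪ C₀, [OH-] ≈ √(Kb·C₀) = 8.12 × 10^-6 M.
Check: 0.0068% ionized — well under 5%, approximation valid.
pOH = 5.09, so pH = 14.00 − pOH = 8.91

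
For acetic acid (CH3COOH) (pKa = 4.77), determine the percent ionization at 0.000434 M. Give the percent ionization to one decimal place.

17.9%

CH3COOH ⇌ CH3COO- + H+; let x = [H+] at equilibrium.
Ka = 10^(−4.77) = 1.70 × 10^-5
Ka = x²/(C₀ − x); solving the quadratic gives x = 7.78 × 10^-5 M.
Fraction ionized = 7.78 × 10^-5 / 0.000434 = 0.1793 → 17.9%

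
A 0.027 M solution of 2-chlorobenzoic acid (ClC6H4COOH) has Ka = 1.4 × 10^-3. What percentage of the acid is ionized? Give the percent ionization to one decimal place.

ClC6H4COOH ⇌ ClC6H4COO- + H+; let x = [H+] at equilibrium.
Solve x² + 0.0014x − 3.78e-05 = 0 → x = 5.49 × 10^-3 M
Fraction ionized = 5.49 × 10^-3 / 0.027 = 0.2033 → 20.3%

20.3%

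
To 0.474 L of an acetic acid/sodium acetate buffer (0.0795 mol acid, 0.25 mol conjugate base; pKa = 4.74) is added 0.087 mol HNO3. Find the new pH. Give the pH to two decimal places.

Added H+ converts CH3COO- to CH3COOH: CH3COOH → 0.166 mol, CH3COO- → 0.163 mol.
pH = pKa + log(n_CH3COO-/n_CH3COOH) = 4.74 + log(0.163/0.166) = 4.74 + (-0.008)

pH = 4.73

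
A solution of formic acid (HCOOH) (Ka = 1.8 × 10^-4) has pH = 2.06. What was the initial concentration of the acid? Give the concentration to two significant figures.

[H+] = 10^(-2.06) = 8.71 × 10^-3 M = x
Ka = x²/(C₀ − x) ⇒ C₀ = x + x²/Ka
C₀ = 8.71 × 10^-3 + (8.71 × 10^-3)²/(1.8 × 10^-4) = 4.30 × 10^-1 M

C₀ = 4.3 × 10^-1 M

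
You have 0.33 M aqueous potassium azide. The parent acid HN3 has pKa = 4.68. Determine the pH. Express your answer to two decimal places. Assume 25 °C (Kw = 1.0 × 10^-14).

N3- is the conjugate base of the weak acid HN3.
Ka = 10^(−4.68) = 2.09 × 10^-5
Kb = Kw/Ka = 1.0×10^-14 / 2.09 × 10^-5 = 4.78 × 10^-10
Kb = [OH-]²/(0.33 − [OH-]) = 4.78 × 10^-10
Assume [OH-] ≪ 0.33: [OH-] ≈ √(4.78 × 10^-10 × 0.33) = 1.26 × 10^-5 M
([OH-]/C₀ = 0.0038% < 5%, so the approximation holds.)
pOH = −log(1.26 × 10^-5) = 4.90; pH = 14.00 − 4.90 = 9.10

pH = 9.10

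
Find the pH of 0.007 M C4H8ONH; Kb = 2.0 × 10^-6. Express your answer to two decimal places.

C4H8ONH + H2O ⇌ C4H8ONH2+ + OH-
Kb = [OH-]²/(0.007 − [OH-]) = 2.0 × 10^-6
Assume [OH-] ≪ 0.007: [OH-] ≈ √(2.0 × 10^-6 × 0.007) = 1.18 × 10^-4 M
([OH-]/C₀ = 1.7% < 5%, so the approximation holds.)
pOH = −log(1.18 × 10^-4) = 3.93; pH = 14.00 − 3.93 = 10.07

pH = 10.07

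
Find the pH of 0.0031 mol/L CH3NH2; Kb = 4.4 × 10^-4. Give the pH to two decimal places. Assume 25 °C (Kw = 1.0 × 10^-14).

CH3NH2 + H2O ⇌ CH3NH3+ + OH-
Let x = [OH-] at equilibrium. Kb = x²/(0.0031 − x).
The 5% rule fails; solving x² + Kb·x − Kb·C₀ = 0 exactly:
x = [−0.00044 + √(0.00044² + 5.46e-06)]/2 = 9.68 × 10^-4 M
pOH = −log(9.68 × 10^-4) = 3.01; pH = 14.00 − 3.01 = 10.99

pH = 10.99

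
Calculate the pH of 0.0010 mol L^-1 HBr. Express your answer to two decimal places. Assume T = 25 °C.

HBr is a strong acid and dissociates completely, so [H+] = 0.0010 M.
pH = -log(0.001) = 3.00

pH = 3.00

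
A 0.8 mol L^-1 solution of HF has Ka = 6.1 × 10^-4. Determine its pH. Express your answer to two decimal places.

HF ⇌ F- + H+
Ka = x²/(0.8 − x) = 6.1 × 10^-4
Since Ka ≪ C₀, x ≈ √(Ka·C₀) = 2.21 × 10^-2 M.
(x/C₀ = 2.8% < 5%, so the approximation holds.)
pH = −log(2.21 × 10^-2) = 1.66

pH = 1.66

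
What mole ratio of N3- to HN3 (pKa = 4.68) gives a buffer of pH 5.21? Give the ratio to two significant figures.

ratio = 3.4

pH = pKa + log(r) ⇒ log(r) = 5.21 − 4.68 = +0.53
r = [N3-]/[HN3] = 10^(+0.53) = 3.39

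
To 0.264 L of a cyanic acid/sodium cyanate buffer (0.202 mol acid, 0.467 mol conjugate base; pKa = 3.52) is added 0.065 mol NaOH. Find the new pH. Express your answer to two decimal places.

pH = 4.11

OH- converts HOCN to OCN-: HOCN → 0.137 mol, OCN- → 0.532 mol.
pH = pKa + log(n_OCN-/n_HOCN) = 3.52 + log(0.532/0.137) = 3.52 + (+0.589)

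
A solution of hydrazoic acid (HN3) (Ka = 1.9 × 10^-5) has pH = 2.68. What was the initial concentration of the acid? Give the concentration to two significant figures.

[H+] = 10^(-2.68) = 2.09 × 10^-3 M = x
Ka = x²/(C₀ − x) ⇒ C₀ = x + x²/Ka
C₀ = 2.09 × 10^-3 + (2.09 × 10^-3)²/(1.9 × 10^-5) = 2.32 × 10^-1 M

C₀ = 2.3 × 10^-1 M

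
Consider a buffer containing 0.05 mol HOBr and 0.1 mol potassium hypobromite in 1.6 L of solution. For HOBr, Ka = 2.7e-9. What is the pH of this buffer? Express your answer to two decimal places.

pH = 8.87

pKa = −log(2.7 × 10^-9) = 8.569
pH = pKa + log([A⁻]/[HA]) = 8.569 + log(0.1/0.05)
pH = 8.569 + (+0.301) = 8.87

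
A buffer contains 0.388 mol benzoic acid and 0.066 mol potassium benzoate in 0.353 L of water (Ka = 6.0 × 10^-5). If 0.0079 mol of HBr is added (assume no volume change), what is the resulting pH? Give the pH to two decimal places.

Added H+ converts C6H5COO- to C6H5COOH: C6H5COOH → 0.396 mol, C6H5COO- → 0.0581 mol.
pKa = −log(6.0 × 10^-5) = 4.222
pH = pKa + log(n_C6H5COO-/n_C6H5COOH) = 4.222 + log(0.0581/0.396) = 4.222 + (-0.834)

pH = 3.39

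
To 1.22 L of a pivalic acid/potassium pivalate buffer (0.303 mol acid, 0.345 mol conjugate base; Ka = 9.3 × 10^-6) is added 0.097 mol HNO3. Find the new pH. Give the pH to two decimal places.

pH = 4.82

After neutralization: n((CH3)3CCOOH) = 0.4 mol, n((CH3)3CCOO-) = 0.248 mol.
pKa = −log(9.3 × 10^-6) = 5.032
pH = pKa + log(n_(CH3)3CCOO-/n_(CH3)3CCOOH) = 5.032 + log(0.248/0.4) = 5.032 + (-0.208)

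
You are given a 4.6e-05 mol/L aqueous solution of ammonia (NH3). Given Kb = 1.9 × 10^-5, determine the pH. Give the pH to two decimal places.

pH = 9.33

NH3 + H2O ⇌ NH4+ + OH-
Kb = [OH-]²/(4.6e-05 − [OH-]) = 1.9 × 10^-5
Here C₀/Kb ≈ 2.42, so the small-[OH-] approximation fails. Use the quadratic:
[OH-] = [−1.9e-05 + √(1.9e-05² + 3.5e-09)]/2 = 2.16 × 10^-5 M
pOH = 4.67, so pH = 14.00 − pOH = 9.33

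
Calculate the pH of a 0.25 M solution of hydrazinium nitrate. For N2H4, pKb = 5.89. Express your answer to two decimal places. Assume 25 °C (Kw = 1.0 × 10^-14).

N2H5+ is the conjugate acid of the weak base N2H4.
Kb = 10^(−5.89) = 1.29 × 10^-6
Ka = Kw/Kb = 1.0×10^-14 / 1.29 × 10^-6 = 7.75 × 10^-9
From the ICE table, Ka = x²/(0.25 − x) = 7.75 × 10^-9.
Neglecting x in the denominator: x = √(7.75 × 10^-9 × 0.25) = 4.40 × 10^-5 M
Check: 0.018% ionized — well under 5%, approximation valid.
pH = −log(4.40 × 10^-5) = 4.36

pH = 4.36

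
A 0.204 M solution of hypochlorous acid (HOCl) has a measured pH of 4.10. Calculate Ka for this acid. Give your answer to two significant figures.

[H+] = 10^(-4.10) = 7.94 × 10^-5 M
At equilibrium [HA] = 0.204 − 7.94 × 10^-5 = 2.04 × 10^-1 M
Ka = [H+][A-]/[HA] = (7.94 × 10^-5)² / 2.04 × 10^-1 = 3.1 × 10^-8

Ka = 3.1 × 10^-8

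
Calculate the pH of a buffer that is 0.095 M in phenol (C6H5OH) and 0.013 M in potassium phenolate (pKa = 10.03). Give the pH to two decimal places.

Using pH = pKa + log([base]/[acid]) with [base]/[acid] = 0.013/0.095:
pH = 10.03 + (-0.864) = 9.17

pH = 9.17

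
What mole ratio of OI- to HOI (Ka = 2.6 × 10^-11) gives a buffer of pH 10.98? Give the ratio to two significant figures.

ratio = 2.5

pKa = -log(2.6 × 10^-11) = 10.585
pH = pKa + log(r) ⇒ log(r) = 10.98 − 10.585 = +0.395
r = [OI-]/[HOI] = 10^(+0.395) = 2.48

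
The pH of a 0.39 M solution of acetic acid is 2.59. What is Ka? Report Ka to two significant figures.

Ka = 1.7 × 10^-5

[H+] = 10^(-2.59) = 2.57 × 10^-3 M
At equilibrium [HA] = 0.39 − 2.57 × 10^-3 = 3.87 × 10^-1 M
Ka = [H+][A-]/[HA] = (2.57 × 10^-3)² / 3.87 × 10^-1 = 1.7 × 10^-5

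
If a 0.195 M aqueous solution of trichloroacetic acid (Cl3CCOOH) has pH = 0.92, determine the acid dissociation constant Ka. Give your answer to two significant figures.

[H+] = 10^(-0.92) = 1.20 × 10^-1 M
At equilibrium [HA] = 0.195 − 1.20 × 10^-1 = 7.50 × 10^-2 M
Ka = [H+][A-]/[HA] = (1.20 × 10^-1)² / 7.50 × 10^-2 = 1.9 × 10^-1

Ka = 1.9 × 10^-1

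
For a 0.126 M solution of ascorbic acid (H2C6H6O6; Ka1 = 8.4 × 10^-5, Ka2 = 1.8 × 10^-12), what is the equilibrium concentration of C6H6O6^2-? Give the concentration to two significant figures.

1.8 × 10^-12 M

First ionization gives [H+] ≈ [HC6H6O6-] = 3.25 × 10^-3 M.
Second step: Ka2 = [H+][C6H6O6^2-]/[HC6H6O6-] ≈ [C6H6O6^2-] (since [H+] ≈ [HC6H6O6-]).
So [C6H6O6^2-] ≈ Ka2.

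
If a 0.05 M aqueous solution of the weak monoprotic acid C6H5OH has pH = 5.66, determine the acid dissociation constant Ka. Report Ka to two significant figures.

[H+] = 10^(-5.66) = 2.19 × 10^-6 M
At equilibrium [HA] = 0.05 − 2.19 × 10^-6 = 5.00 × 10^-2 M
Ka = [H+][A-]/[HA] = (2.19 × 10^-6)² / 5.00 × 10^-2 = 9.6 × 10^-11

Ka = 9.6 × 10^-11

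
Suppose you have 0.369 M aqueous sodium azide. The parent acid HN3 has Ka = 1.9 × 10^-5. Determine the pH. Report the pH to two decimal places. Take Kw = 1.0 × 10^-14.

pH = 9.14

N3- is the conjugate base of the weak acid HN3.
Kb = Kw/Ka = 1.0×10^-14 / 1.9 × 10^-5 = 5.26 × 10^-10
Let x = [OH-] at equilibrium. Kb = x²/(0.369 − x).
Neglecting x in the denominator: x = √(5.26 × 10^-10 × 0.369) = 1.39 × 10^-5 M
pOH = 4.86, so pH = 14.00 − pOH = 9.14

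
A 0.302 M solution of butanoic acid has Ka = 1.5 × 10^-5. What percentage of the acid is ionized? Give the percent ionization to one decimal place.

0.7%

CH3(CH2)2COOH ⇌ CH3(CH2)2COO- + H+; let x = [H+] at equilibrium.
x ≈ √(Ka·C₀) = √(1.5 × 10^-5 × 0.302) = 2.13 × 10^-3 M
% ionization = x/C₀ × 100% = 2.13 × 10^-3/0.302 × 100% = 0.7%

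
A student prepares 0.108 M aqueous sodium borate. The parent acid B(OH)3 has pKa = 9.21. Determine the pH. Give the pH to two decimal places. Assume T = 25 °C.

B(OH)4- is the conjugate base of the weak acid B(OH)3.
Ka = 10^(−9.21) = 6.17 × 10^-10
Kb = Kw/Ka = 1.0×10^-14 / 6.17 × 10^-10 = 1.62 × 10^-5
Kb = [OH-]²/(0.108 − [OH-]) = 1.62 × 10^-5
Since Kb ≪ C₀, [OH-] ≈ √(Kb·C₀) = 1.32 × 10^-3 M.
pOH = −log(1.32 × 10^-3) = 2.88; pH = 14.00 − 2.88 = 11.12

pH = 11.12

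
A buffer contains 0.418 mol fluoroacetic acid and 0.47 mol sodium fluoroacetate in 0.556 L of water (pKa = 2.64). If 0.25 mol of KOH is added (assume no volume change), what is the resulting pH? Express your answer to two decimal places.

After neutralization: n(FCH2COOH) = 0.168 mol, n(FCH2COO-) = 0.72 mol.
pH = pKa + log(n_FCH2COO-/n_FCH2COOH) = 2.64 + log(0.72/0.168) = 2.64 + (+0.632)

pH = 3.27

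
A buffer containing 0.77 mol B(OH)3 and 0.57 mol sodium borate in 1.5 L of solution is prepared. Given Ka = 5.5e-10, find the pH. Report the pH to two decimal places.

pH = 9.13

pKa = −log(5.5 × 10^-10) = 9.260
pH = pKa + log([A⁻]/[HA]) = 9.260 + log(0.57/0.77)
pH = 9.260 + (-0.131) = 9.13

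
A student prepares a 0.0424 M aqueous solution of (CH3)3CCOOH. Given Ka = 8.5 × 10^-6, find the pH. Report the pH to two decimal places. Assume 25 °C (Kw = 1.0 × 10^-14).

pH = 3.22

(CH3)3CCOOH ⇌ (CH3)3CCOO- + H+
From the ICE table, Ka = x²/(0.0424 − x) = 8.5 × 10^-6.
Since Ka ≪ C₀, x ≈ √(Ka·C₀) = 6.00 × 10^-4 M.
(x/C₀ = 1.4% < 5%, so the approximation holds.)
pH = −log[H+] = −log(6.00 × 10^-4) = 3.22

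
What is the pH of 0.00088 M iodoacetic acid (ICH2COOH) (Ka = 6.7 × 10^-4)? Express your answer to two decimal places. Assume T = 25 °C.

ICH2COOH ⇌ ICH2COO- + H+
Ka = [H+]²/(0.00088 − [H+]) = 6.7 × 10^-4
[H+] is not negligible relative to C₀; solve [H+]² + 0.00067·[H+] − 5.9e-07 = 0.
[H+] = (−Ka + √(Ka² + 4·Ka·C₀))/2 = 5.03 × 10^-4 M
pH = −log(5.03 × 10^-4) = 3.30

pH = 3.30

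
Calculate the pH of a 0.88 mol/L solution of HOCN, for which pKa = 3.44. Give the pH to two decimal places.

HOCN ⇌ OCN- + H+
Ka = 10^(−3.44) = 3.63 × 10^-4
Ka = x²/(0.88 − x) = 3.63 × 10^-4
Assume x ≪ 0.88: x ≈ √(3.63 × 10^-4 × 0.88) = 1.79 × 10^-2 M
(x/C₀ = 2% < 5%, so the approximation holds.)
pH = −log[H+] = −log(1.79 × 10^-2) = 1.75

pH = 1.75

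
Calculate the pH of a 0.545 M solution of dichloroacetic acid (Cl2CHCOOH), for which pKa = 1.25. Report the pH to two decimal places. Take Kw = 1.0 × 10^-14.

pH = 0.83

Cl2CHCOOH ⇌ Cl2CHCOO- + H+
Ka = 10^(−1.25) = 5.62 × 10^-2
From the ICE table, Ka = x²/(0.545 − x) = 5.62 × 10^-2.
Here C₀/Ka ≈ 9.7, so the small-x approximation fails. Use the quadratic:
x = (−Ka + √(Ka² + 4·Ka·C₀))/2 = 1.49 × 10^-1 M
pH = −log(1.49 × 10^-1) = 0.83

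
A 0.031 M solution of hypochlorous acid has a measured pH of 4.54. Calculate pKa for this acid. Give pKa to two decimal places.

pKa = 7.57

[H+] = 10^(-4.54) = 2.88 × 10^-5 M
At equilibrium [HA] = 0.031 − 2.88 × 10^-5 = 3.10 × 10^-2 M
Ka = [H+][A-]/[HA] = (2.88 × 10^-5)² / 3.10 × 10^-2 = 2.68 × 10^-8
pKa = -log(2.68 × 10^-8) = 7.57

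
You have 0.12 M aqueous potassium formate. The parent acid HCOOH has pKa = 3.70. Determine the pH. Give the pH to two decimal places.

pH = 8.39

HCOO- is the conjugate base of the weak acid HCOOH.
Ka = 10^(−3.70) = 2.00 × 10^-4
Kb = Kw/Ka = 1.0×10^-14 / 2.00 × 10^-4 = 5.00 × 10^-11
From the ICE table, Kb = [OH-]²/(0.12 − [OH-]) = 5.00 × 10^-11.
Neglecting [OH-] in the denominator: [OH-] = √(5.00 × 10^-11 × 0.12) = 2.45 × 10^-6 M
Check: 0.002% ionized — well under 5%, approximation valid.
pOH = −log(2.45 × 10^-6) = 5.61; pH = 14.00 − 5.61 = 8.39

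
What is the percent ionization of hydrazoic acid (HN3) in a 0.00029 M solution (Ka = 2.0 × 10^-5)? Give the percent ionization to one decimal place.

23.0%

HN3 ⇌ N3- + H+; let x = [H+] at equilibrium.
Solve x² + 2e-05x − 5.8e-09 = 0 → x = 6.68 × 10^-5 M
Fraction ionized = 6.68 × 10^-5 / 0.00029 = 0.2303 → 23.0%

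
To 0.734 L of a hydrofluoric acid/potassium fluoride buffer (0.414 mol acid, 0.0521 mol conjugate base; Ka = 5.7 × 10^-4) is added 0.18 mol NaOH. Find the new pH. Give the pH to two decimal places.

pH = 3.24

OH- converts HF to F-: HF → 0.234 mol, F- → 0.232 mol.
pKa = −log(5.7 × 10^-4) = 3.244
pH = pKa + log([A⁻]/[HA]) = 3.244 + log(0.232/0.234) = 3.244 -0.004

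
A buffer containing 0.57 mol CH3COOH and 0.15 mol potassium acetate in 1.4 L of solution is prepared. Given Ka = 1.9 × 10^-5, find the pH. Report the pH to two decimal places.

pH = 4.14

pKa = −log(1.9 × 10^-5) = 4.721
Henderson–Hasselbalch: pH = pKa + log([CH3COO-]/[CH3COOH]) = 4.721 + log(0.15/0.57)
pH = 4.721 + (-0.580) = 4.14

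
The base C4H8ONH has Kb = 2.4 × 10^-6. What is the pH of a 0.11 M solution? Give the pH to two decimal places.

pH = 10.71

C4H8ONH + H2O ⇌ C4H8ONH2+ + OH-
Kb = [OH-]²/(0.11 − [OH-]) = 2.4 × 10^-6
Assume [OH-] ≪ 0.11: [OH-] ≈ √(2.4 × 10^-6 × 0.11) = 5.14 × 10^-4 M
Check: 0.47% ionized — well under 5%, approximation valid.
pOH = 3.29, so pH = 14.00 − pOH = 10.71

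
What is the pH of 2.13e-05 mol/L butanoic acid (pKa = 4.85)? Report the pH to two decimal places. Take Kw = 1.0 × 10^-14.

pH = 4.93

CH3(CH2)2COOH ⇌ CH3(CH2)2COO- + H+
Ka = 10^(−4.85) = 1.41 × 10^-5
From the ICE table, Ka = [H+]²/(2.13e-05 − [H+]) = 1.41 × 10^-5.
Here C₀/Ka ≈ 1.51, so the small-[H+] approximation fails. Use the quadratic:
[H+] = [−1.41e-05 + √(1.41e-05² + 1.2e-09)]/2 = 1.17 × 10^-5 M
pH = −log(1.17 × 10^-5) = 4.93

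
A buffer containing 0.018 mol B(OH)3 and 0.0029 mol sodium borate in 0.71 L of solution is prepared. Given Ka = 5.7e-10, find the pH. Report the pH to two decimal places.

pKa = −log(5.7 × 10^-10) = 9.244
Henderson–Hasselbalch: pH = pKa + log([B(OH)4-]/[B(OH)3]) = 9.244 + log(0.0029/0.018)
pH = 9.244 + (-0.793) = 8.45

pH = 8.45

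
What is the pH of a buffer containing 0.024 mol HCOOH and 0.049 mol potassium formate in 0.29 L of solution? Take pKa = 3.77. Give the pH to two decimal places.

pH = 4.08

pH = pKa + log([A⁻]/[HA]) = 3.77 + log(0.049/0.024)
pH = 3.77 + (+0.310) = 4.08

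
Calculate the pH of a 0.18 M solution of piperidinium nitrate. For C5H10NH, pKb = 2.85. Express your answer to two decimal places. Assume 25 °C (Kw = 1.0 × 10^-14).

pH = 5.95

C5H10NH2+ is the conjugate acid of the weak base C5H10NH.
Kb = 10^(−2.85) = 1.41 × 10^-3
Ka = Kw/Kb = 1.0×10^-14 / 1.41 × 10^-3 = 7.09 × 10^-12
From the ICE table, Ka = x²/(0.18 − x) = 7.09 × 10^-12.
Neglecting x in the denominator: x = √(7.09 × 10^-12 × 0.18) = 1.13 × 10^-6 M
Check: 0.00063% ionized — well under 5%, approximation valid.
pH = −log[H+] = −log(1.13 × 10^-6) = 5.95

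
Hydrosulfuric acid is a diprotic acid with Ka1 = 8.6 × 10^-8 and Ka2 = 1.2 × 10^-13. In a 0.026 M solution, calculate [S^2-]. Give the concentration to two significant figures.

1.2 × 10^-13 M

First ionization gives [H+] ≈ [HS-] = 4.73 × 10^-5 M.
Second step: Ka2 = [H+][S^2-]/[HS-] ≈ [S^2-] (since [H+] ≈ [HS-]).
So [S^2-] ≈ Ka2.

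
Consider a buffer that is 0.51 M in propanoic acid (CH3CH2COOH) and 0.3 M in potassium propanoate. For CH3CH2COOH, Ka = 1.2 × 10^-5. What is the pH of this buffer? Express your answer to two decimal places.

pKa = −log(1.2 × 10^-5) = 4.921
Henderson–Hasselbalch: pH = pKa + log([CH3CH2COO-]/[CH3CH2COOH]) = 4.921 + log(0.3/0.51)
pH = 4.921 + (-0.230) = 4.69

pH = 4.69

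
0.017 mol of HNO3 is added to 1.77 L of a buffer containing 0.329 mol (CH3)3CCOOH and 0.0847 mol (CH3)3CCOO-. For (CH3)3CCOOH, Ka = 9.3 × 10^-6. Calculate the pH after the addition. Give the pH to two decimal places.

After neutralization: n((CH3)3CCOOH) = 0.346 mol, n((CH3)3CCOO-) = 0.0677 mol.
pKa = −log(9.3 × 10^-6) = 5.032
pH = pKa + log(n_(CH3)3CCOO-/n_(CH3)3CCOOH) = 5.032 + log(0.0677/0.346) = 5.032 + (-0.708)

pH = 4.32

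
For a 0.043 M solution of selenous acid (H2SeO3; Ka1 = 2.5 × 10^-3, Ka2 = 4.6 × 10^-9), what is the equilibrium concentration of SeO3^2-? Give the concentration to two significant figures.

4.6 × 10^-9 M

First ionization gives [H+] ≈ [HSeO3-] = 9.19 × 10^-3 M.
Second step: Ka2 = [H+][SeO3^2-]/[HSeO3-] ≈ [SeO3^2-] (since [H+] ≈ [HSeO3-]).
So [SeO3^2-] ≈ Ka2.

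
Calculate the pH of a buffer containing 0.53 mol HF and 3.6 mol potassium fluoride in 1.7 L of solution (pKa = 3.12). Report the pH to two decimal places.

pH = pKa + log([A⁻]/[HA]) = 3.12 + log(3.6/0.53)
pH = 3.12 + (+0.832) = 3.95

pH = 3.95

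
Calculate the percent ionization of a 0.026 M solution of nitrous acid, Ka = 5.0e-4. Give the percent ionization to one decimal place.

HNO2 ⇌ NO2- + H+; let x = [H+] at equilibrium.
Ka = x²/(C₀ − x); solving the quadratic gives x = 3.36 × 10^-3 M.
% ionization = x/C₀ × 100% = 3.36 × 10^-3/0.026 × 100% = 12.9%

12.9%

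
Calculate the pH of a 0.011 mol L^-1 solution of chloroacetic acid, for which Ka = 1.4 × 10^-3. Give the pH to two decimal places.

pH = 2.48

ClCH2COOH ⇌ ClCH2COO- + H+
Let x = [H+] at equilibrium. Ka = x²/(0.011 − x).
x is not negligible relative to C₀; solve x² + 0.0014·x − 1.54e-05 = 0.
x = [−0.0014 + √(0.0014² + 6.16e-05)]/2 = 3.29 × 10^-3 M
pH = −log(3.29 × 10^-3) = 2.48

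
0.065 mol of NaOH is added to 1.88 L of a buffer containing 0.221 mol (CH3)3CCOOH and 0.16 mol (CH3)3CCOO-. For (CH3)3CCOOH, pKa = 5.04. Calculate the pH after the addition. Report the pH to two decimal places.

pH = 5.20

OH- converts (CH3)3CCOOH to (CH3)3CCOO-: (CH3)3CCOOH → 0.156 mol, (CH3)3CCOO- → 0.225 mol.
pH = pKa + log(n_(CH3)3CCOO-/n_(CH3)3CCOOH) = 5.04 + log(0.225/0.156) = 5.04 + (+0.159)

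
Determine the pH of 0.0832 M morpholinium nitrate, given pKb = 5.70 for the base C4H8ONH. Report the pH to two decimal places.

C4H8ONH2+ is the conjugate acid of the weak base C4H8ONH.
Kb = 10^(−5.70) = 2.00 × 10^-6
Ka = Kw/Kb = 1.0×10^-14 / 2.00 × 10^-6 = 5.00 × 10^-9
Let x = [H+] at equilibrium. Ka = x²/(0.0832 − x).
Since Ka ≪ C₀, x ≈ √(Ka·C₀) = 2.04 × 10^-5 M.
(x/C₀ = 0.025% < 5%, so the approximation holds.)
pH = −log[H+] = −log(2.04 × 10^-5) = 4.69

pH = 4.69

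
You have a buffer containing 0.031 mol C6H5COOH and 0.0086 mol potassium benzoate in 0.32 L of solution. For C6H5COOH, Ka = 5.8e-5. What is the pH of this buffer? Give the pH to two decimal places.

pKa = −log(5.8 × 10^-5) = 4.237
pH = pKa + log([A⁻]/[HA]) = 4.237 + log(0.0086/0.031)
pH = 4.237 + (-0.557) = 3.68

pH = 3.68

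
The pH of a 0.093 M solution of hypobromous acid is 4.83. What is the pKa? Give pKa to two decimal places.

[H+] = 10^(-4.83) = 1.48 × 10^-5 M
At equilibrium [HA] = 0.093 − 1.48 × 10^-5 = 9.30 × 10^-2 M
Ka = [H+][A-]/[HA] = (1.48 × 10^-5)² / 9.30 × 10^-2 = 2.36 × 10^-9
pKa = -log(2.36 × 10^-9) = 8.63

pKa = 8.63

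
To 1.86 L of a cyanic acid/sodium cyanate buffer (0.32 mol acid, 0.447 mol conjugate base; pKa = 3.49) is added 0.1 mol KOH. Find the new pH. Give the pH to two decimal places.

After neutralization: n(HOCN) = 0.22 mol, n(OCN-) = 0.547 mol.
pH = pKa + log(n_OCN-/n_HOCN) = 3.49 + log(0.547/0.22) = 3.49 + (+0.396)

pH = 3.89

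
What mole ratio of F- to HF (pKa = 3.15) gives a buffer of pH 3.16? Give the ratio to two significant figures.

pH = pKa + log(r) ⇒ log(r) = 3.16 − 3.15 = +0.01
r = [F-]/[HF] = 10^(+0.01) = 1.02

ratio = 1.0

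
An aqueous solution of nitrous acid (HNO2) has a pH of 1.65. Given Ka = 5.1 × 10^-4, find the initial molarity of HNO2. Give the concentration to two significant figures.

C₀ = 1.0 M

[H+] = 10^(-1.65) = 2.24 × 10^-2 M = x
Ka = x²/(C₀ − x) ⇒ C₀ = x + x²/Ka
C₀ = 2.24 × 10^-2 + (2.24 × 10^-2)²/(5.1 × 10^-4) = 1.01 M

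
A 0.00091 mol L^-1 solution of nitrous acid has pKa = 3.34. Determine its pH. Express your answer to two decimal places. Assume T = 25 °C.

HNO2 ⇌ NO2- + H+
Ka = 10^(−3.34) = 4.57 × 10^-4
From the ICE table, Ka = x²/(0.00091 − x) = 4.57 × 10^-4.
Here C₀/Ka ≈ 1.99, so the small-x approximation fails. Use the quadratic:
x = (−Ka + √(Ka² + 4·Ka·C₀))/2 = 4.56 × 10^-4 M
pH = −log(4.56 × 10^-4) = 3.34

pH = 3.34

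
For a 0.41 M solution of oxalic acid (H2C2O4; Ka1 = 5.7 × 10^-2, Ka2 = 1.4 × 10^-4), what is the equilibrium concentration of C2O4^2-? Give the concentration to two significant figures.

First ionization gives [H+] ≈ [HC2O4-] = 1.27 × 10^-1 M.
Second step: Ka2 = [H+][C2O4^2-]/[HC2O4-] ≈ [C2O4^2-] (since [H+] ≈ [HC2O4-]).
So [C2O4^2-] ≈ Ka2.

1.4 × 10^-4 M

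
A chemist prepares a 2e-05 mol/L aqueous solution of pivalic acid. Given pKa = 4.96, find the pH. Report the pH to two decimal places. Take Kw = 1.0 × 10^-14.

pH = 4.99

(CH3)3CCOOH ⇌ (CH3)3CCOO- + H+
Ka = 10^(−4.96) = 1.10 × 10^-5
From the ICE table, Ka = x²/(2e-05 − x) = 1.10 × 10^-5.
Here C₀/Ka ≈ 1.82, so the small-x approximation fails. Use the quadratic:
x = (−Ka + √(Ka² + 4·Ka·C₀))/2 = 1.03 × 10^-5 M
pH = −log(1.03 × 10^-5) = 4.99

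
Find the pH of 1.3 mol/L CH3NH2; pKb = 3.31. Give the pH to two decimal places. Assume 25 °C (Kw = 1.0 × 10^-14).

pH = 12.40

CH3NH2 + H2O ⇌ CH3NH3+ + OH-
Kb = 10^(−3.31) = 4.90 × 10^-4
Kb = x²/(1.3 − x) = 4.90 × 10^-4
Since Kb ≪ C₀, x ≈ √(Kb·C₀) = 2.52 × 10^-2 M.
(x/C₀ = 1.9% < 5%, so the approximation holds.)
pOH = 1.60, so pH = 14.00 − pOH = 12.40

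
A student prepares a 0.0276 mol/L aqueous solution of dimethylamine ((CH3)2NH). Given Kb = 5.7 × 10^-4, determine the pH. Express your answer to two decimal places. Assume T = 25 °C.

pH = 11.57

(CH3)2NH + H2O ⇌ (CH3)2NH2+ + OH-
Kb = x²/(0.0276 − x) = 5.7 × 10^-4
The 5% rule fails; solving x² + Kb·x − Kb·C₀ = 0 exactly:
x = (−Kb + √(Kb² + 4·Kb·C₀))/2 = 3.69 × 10^-3 M
pOH = 2.43, so pH = 14.00 − pOH = 11.57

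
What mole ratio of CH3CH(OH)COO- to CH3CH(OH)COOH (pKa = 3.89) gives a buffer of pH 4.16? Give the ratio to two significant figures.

ratio = 1.9

pH = pKa + log(r) ⇒ log(r) = 4.16 − 3.89 = +0.27
r = [CH3CH(OH)COO-]/[CH3CH(OH)COOH] = 10^(+0.27) = 1.86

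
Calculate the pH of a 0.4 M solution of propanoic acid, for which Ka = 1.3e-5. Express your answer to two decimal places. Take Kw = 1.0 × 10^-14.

pH = 2.64

CH3CH2COOH ⇌ CH3CH2COO- + H+
From the ICE table, Ka = [H+]²/(0.4 − [H+]) = 1.3 × 10^-5.
Since Ka ≪ C₀, [H+] ≈ √(Ka·C₀) = 2.28 × 10^-3 M.
pH = −log(2.28 × 10^-3) = 2.64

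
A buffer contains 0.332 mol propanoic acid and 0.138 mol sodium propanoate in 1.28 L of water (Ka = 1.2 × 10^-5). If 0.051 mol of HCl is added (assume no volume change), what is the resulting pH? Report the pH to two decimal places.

pH = 4.28

Added H+ converts CH3CH2COO- to CH3CH2COOH: CH3CH2COOH → 0.383 mol, CH3CH2COO- → 0.087 mol.
pKa = −log(1.2 × 10^-5) = 4.921
pH = pKa + log(n_CH3CH2COO-/n_CH3CH2COOH) = 4.921 + log(0.087/0.383) = 4.921 + (-0.644)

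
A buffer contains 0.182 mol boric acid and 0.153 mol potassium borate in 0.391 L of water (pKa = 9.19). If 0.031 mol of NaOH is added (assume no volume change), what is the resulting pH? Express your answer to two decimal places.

OH- converts B(OH)3 to B(OH)4-: B(OH)3 → 0.151 mol, B(OH)4- → 0.184 mol.
pH = pKa + log([A⁻]/[HA]) = 9.19 + log(0.184/0.151) = 9.19 +0.086

pH = 9.28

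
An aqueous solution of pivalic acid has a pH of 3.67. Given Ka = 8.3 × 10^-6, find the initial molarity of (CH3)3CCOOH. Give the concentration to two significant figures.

C₀ = 5.7 × 10^-3 M

[H+] = 10^(-3.67) = 2.14 × 10^-4 M = x
Ka = x²/(C₀ − x) ⇒ C₀ = x + x²/Ka
C₀ = 2.14 × 10^-4 + (2.14 × 10^-4)²/(8.3 × 10^-6) = 5.73 × 10^-3 M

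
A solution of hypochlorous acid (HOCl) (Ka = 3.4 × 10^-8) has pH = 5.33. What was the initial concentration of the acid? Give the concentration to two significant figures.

[H+] = 10^(-5.33) = 4.68 × 10^-6 M = x
Ka = x²/(C₀ − x) ⇒ C₀ = x + x²/Ka
C₀ = 4.68 × 10^-6 + (4.68 × 10^-6)²/(3.4 × 10^-8) = 6.49 × 10^-4 M

C₀ = 6.5 × 10^-4 M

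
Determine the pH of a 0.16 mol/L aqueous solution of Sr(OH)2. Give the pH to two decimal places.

Sr(OH)2 is a strong base (each formula unit releases 2 OH-); [OH-] = 0.32 M.
pOH = -log(0.32) = 0.49
pH = 14.00 - 0.49 = 13.51

pH = 13.51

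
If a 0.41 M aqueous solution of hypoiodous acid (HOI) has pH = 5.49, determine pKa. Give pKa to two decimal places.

pKa = 10.59

[H+] = 10^(-5.49) = 3.24 × 10^-6 M
At equilibrium [HA] = 0.41 − 3.24 × 10^-6 = 4.10 × 10^-1 M
Ka = [H+][A-]/[HA] = (3.24 × 10^-6)² / 4.10 × 10^-1 = 2.56 × 10^-11
pKa = -log(2.56 × 10^-11) = 10.59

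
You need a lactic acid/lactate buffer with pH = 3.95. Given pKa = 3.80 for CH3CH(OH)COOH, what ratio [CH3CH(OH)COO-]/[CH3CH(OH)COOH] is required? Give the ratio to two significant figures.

ratio = 1.4

pH = pKa + log(r) ⇒ log(r) = 3.95 − 3.80 = +0.15
r = [CH3CH(OH)COO-]/[CH3CH(OH)COOH] = 10^(+0.15) = 1.41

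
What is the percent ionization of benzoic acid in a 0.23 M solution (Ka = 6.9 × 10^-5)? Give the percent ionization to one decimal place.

C6H5COOH ⇌ C6H5COO- + H+; let x = [H+] at equilibrium.
x ≈ √(Ka·C₀) = √(6.9 × 10^-5 × 0.23) = 3.98 × 10^-3 M
% ionization = x/C₀ × 100% = 3.98 × 10^-3/0.23 × 100% = 1.7%

1.7%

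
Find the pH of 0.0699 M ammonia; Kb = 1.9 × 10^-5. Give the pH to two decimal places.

NH3 + H2O ⇌ NH4+ + OH-
From the ICE table, Kb = x²/(0.0699 − x) = 1.9 × 10^-5.
Assume x ≪ 0.0699: x ≈ √(1.9 × 10^-5 × 0.0699) = 1.15 × 10^-3 M
(x/C₀ = 1.6% < 5%, so the approximation holds.)
pOH = −log(1.15 × 10^-3) = 2.94; pH = 14.00 − 2.94 = 11.06

pH = 11.06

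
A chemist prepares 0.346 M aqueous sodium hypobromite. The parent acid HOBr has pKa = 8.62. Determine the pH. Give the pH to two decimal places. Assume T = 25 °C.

OBr- is the conjugate base of the weak acid HOBr.
Ka = 10^(−8.62) = 2.40 × 10^-9
Kb = Kw/Ka = 1.0×10^-14 / 2.40 × 10^-9 = 4.17 × 10^-6
From the ICE table, Kb = x²/(0.346 − x) = 4.17 × 10^-6.
Neglecting x in the denominator: x = √(4.17 × 10^-6 × 0.346) = 1.20 × 10^-3 M
(x/C₀ = 0.35% < 5%, so the approximation holds.)
pOH = 2.92, so pH = 14.00 − pOH = 11.08

pH = 11.08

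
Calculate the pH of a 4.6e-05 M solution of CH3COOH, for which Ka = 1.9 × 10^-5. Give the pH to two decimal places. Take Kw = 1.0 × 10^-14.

pH = 4.67

CH3COOH ⇌ CH3COO- + H+
Ka = x²/(4.6e-05 − x) = 1.9 × 10^-5
x is not negligible relative to C₀; solve x² + 1.9e-05·x − 8.74e-10 = 0.
x = [−1.9e-05 + √(1.9e-05² + 3.5e-09)]/2 = 2.16 × 10^-5 M
pH = −log[H+] = −log(2.16 × 10^-5) = 4.67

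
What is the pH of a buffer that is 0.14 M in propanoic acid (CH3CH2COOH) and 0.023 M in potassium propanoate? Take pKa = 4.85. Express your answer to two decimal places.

pH = 4.07

Using pH = pKa + log([base]/[acid]) with [base]/[acid] = 0.023/0.14:
pH = 4.85 + (-0.784) = 4.07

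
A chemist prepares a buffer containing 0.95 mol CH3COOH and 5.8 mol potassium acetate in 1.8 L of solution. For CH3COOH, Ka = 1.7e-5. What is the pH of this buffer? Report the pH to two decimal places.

pH = 5.56

pKa = −log(1.7 × 10^-5) = 4.770
Using pH = pKa + log([base]/[acid]) with [base]/[acid] = 5.8/0.95:
pH = 4.770 + (+0.786) = 5.56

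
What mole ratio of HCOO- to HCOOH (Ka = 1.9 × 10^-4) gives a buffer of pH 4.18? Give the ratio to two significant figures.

pKa = -log(1.9 × 10^-4) = 3.721
pH = pKa + log(r) ⇒ log(r) = 4.18 − 3.721 = +0.459
r = [HCOO-]/[HCOOH] = 10^(+0.459) = 2.88

ratio = 2.9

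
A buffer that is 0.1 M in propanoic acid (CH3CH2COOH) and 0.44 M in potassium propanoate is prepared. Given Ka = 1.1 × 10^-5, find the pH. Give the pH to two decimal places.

pKa = −log(1.1 × 10^-5) = 4.959
Henderson–Hasselbalch: pH = pKa + log([CH3CH2COO-]/[CH3CH2COOH]) = 4.959 + log(0.44/0.1)
pH = 4.959 + (+0.643) = 5.60

pH = 5.60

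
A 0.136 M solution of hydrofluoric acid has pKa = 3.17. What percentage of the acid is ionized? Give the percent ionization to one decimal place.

HF ⇌ F- + H+; let x = [H+] at equilibrium.
Ka = 10^(−3.17) = 6.76 × 10^-4
Ka = x²/(C₀ − x); solving the quadratic gives x = 9.26 × 10^-3 M.
Fraction ionized = 9.26 × 10^-3 / 0.136 = 0.0681 → 6.8%

6.8%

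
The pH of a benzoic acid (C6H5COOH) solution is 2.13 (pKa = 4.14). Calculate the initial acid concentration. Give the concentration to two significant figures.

[H+] = 10^(-2.13) = 7.41 × 10^-3 M = x
Ka = 10^(−4.14) = 7.24 × 10^-5
Ka = x²/(C₀ − x) ⇒ C₀ = x + x²/Ka
C₀ = 7.41 × 10^-3 + (7.41 × 10^-3)²/(7.24 × 10^-5) = 7.66 × 10^-1 M

C₀ = 7.7 × 10^-1 M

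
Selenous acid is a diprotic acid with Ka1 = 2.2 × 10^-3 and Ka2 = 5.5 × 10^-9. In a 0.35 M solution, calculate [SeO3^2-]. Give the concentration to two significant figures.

First ionization gives [H+] ≈ [HSeO3-] = 2.67 × 10^-2 M.
Second step: Ka2 = [H+][SeO3^2-]/[HSeO3-] ≈ [SeO3^2-] (since [H+] ≈ [HSeO3-]).
So [SeO3^2-] ≈ Ka2.

5.5 × 10^-9 M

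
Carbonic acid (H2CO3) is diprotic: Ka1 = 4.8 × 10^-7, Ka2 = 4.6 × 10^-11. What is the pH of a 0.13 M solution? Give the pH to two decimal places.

pH = 3.60

Since Ka1 ≫ Ka2, the first ionization dominates [H+].
Ka1 = x²/(0.13 − x) = 4.8 × 10^-7
x ≈ √(4.8 × 10^-7 × 0.13) = 2.50 × 10^-4 M
pH = −log(2.50 × 10^-4) = 3.60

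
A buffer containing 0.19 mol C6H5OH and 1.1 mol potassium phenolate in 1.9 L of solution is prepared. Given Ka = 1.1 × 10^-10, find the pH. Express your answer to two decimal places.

pH = 10.72

pKa = −log(1.1 × 10^-10) = 9.959
Using pH = pKa + log([base]/[acid]) with [base]/[acid] = 1.1/0.19:
pH = 9.959 + (+0.763) = 10.72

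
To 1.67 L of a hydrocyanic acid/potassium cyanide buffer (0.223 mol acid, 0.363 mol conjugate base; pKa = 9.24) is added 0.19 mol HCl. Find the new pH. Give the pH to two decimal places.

After neutralization: n(HCN) = 0.413 mol, n(CN-) = 0.173 mol.
pH = pKa + log([A⁻]/[HA]) = 9.24 + log(0.173/0.413) = 9.24 -0.378

pH = 8.86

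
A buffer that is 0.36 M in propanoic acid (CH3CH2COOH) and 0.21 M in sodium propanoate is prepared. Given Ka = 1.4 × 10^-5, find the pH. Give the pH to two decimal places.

pH = 4.62

pKa = −log(1.4 × 10^-5) = 4.854
pH = pKa + log([A⁻]/[HA]) = 4.854 + log(0.21/0.36)
pH = 4.854 + (-0.234) = 4.62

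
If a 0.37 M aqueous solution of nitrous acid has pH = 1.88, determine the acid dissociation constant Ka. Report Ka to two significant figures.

Ka = 4.9 × 10^-4

[H+] = 10^(-1.88) = 1.32 × 10^-2 M
At equilibrium [HA] = 0.37 − 1.32 × 10^-2 = 3.57 × 10^-1 M
Ka = [H+][A-]/[HA] = (1.32 × 10^-2)² / 3.57 × 10^-1 = 4.9 × 10^-4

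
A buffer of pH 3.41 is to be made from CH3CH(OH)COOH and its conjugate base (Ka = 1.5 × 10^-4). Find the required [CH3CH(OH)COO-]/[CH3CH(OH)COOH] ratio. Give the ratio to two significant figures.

pKa = -log(1.5 × 10^-4) = 3.824
pH = pKa + log(r) ⇒ log(r) = 3.41 − 3.824 = -0.414
r = [CH3CH(OH)COO-]/[CH3CH(OH)COOH] = 10^(-0.414) = 0.385

ratio = 0.39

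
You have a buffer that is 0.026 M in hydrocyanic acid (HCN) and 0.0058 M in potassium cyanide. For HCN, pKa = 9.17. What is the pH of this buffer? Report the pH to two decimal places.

pH = 8.52

Henderson–Hasselbalch: pH = pKa + log([CN-]/[HCN]) = 9.17 + log(0.0058/0.026)
pH = 9.17 + (-0.652) = 8.52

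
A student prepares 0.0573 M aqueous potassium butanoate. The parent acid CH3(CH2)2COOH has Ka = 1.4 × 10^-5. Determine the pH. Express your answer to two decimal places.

pH = 8.81

CH3(CH2)2COO- is the conjugate base of the weak acid CH3(CH2)2COOH.
Kb = Kw/Ka = 1.0×10^-14 / 1.4 × 10^-5 = 7.14 × 10^-10
From the ICE table, Kb = [OH-]²/(0.0573 − [OH-]) = 7.14 × 10^-10.
Neglecting [OH-] in the denominator: [OH-] = √(7.14 × 10^-10 × 0.0573) = 6.40 × 10^-6 M
pOH = 5.19, so pH = 14.00 − pOH = 8.81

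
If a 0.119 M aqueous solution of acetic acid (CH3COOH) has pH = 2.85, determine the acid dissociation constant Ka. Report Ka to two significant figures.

Ka = 1.7 × 10^-5

[H+] = 10^(-2.85) = 1.41 × 10^-3 M
At equilibrium [HA] = 0.119 − 1.41 × 10^-3 = 1.18 × 10^-1 M
Ka = [H+][A-]/[HA] = (1.41 × 10^-3)² / 1.18 × 10^-1 = 1.7 × 10^-5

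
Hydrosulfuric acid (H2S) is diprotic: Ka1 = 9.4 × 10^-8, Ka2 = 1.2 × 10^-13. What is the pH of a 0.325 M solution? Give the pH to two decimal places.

pH = 3.76

Since Ka1 ≫ Ka2, the first ionization dominates [H+].
Ka1 = x²/(0.325 − x) = 9.4 × 10^-8
x ≈ √(9.4 × 10^-8 × 0.325) = 1.75 × 10^-4 M
pH = −log(1.75 × 10^-4) = 3.76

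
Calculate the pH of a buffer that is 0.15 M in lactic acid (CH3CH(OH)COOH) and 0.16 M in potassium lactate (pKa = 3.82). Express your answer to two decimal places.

pH = 3.85

Using pH = pKa + log([base]/[acid]) with [base]/[acid] = 0.16/0.15:
pH = 3.82 + (+0.028) = 3.85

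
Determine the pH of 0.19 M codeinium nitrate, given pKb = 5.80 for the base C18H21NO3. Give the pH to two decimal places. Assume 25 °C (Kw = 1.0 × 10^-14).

C18H22NO3+ is the conjugate acid of the weak base C18H21NO3.
Kb = 10^(−5.80) = 1.58 × 10^-6
Ka = Kw/Kb = 1.0×10^-14 / 1.58 × 10^-6 = 6.33 × 10^-9
Ka = [H+]²/(0.19 − [H+]) = 6.33 × 10^-9
Neglecting [H+] in the denominator: [H+] = √(6.33 × 10^-9 × 0.19) = 3.47 × 10^-5 M
([H+]/C₀ = 0.018% < 5%, so the approximation holds.)
pH = −log[H+] = −log(3.47 × 10^-5) = 4.46

pH = 4.46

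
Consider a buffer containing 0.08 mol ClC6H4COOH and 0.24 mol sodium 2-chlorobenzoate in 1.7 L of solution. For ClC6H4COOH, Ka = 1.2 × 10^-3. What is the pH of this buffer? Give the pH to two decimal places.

pH = 3.40

pKa = −log(1.2 × 10^-3) = 2.921
Using pH = pKa + log([base]/[acid]) with [base]/[acid] = 0.24/0.08:
pH = 2.921 + (+0.477) = 3.40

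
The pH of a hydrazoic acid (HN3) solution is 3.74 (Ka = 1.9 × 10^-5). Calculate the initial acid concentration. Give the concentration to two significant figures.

[H+] = 10^(-3.74) = 1.82 × 10^-4 M = x
Ka = x²/(C₀ − x) ⇒ C₀ = x + x²/Ka
C₀ = 1.82 × 10^-4 + (1.82 × 10^-4)²/(1.9 × 10^-5) = 1.93 × 10^-3 M

C₀ = 1.9 × 10^-3 M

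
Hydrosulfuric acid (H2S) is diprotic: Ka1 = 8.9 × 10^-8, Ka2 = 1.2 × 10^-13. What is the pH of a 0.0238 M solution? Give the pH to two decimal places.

Ka1 ≫ Ka2, so treat the first dissociation as the only significant source of H+.
Ka1 = x²/(0.0238 − x) = 8.9 × 10^-8
x ≈ √(8.9 × 10^-8 × 0.0238) = 4.60 × 10^-5 M
pH = −log(4.60 × 10^-5) = 4.34

pH = 4.34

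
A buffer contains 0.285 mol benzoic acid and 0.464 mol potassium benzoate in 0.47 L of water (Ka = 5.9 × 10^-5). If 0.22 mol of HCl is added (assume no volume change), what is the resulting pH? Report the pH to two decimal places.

pH = 3.91

After neutralization: n(C6H5COOH) = 0.505 mol, n(C6H5COO-) = 0.244 mol.
pKa = −log(5.9 × 10^-5) = 4.229
Henderson–Hasselbalch with mole ratio 0.244/0.505: pH = 4.229 + (-0.316)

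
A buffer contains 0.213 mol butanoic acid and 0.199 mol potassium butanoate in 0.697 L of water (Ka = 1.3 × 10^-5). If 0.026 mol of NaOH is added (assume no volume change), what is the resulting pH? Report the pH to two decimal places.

pH = 4.97

After neutralization: n(CH3(CH2)2COOH) = 0.187 mol, n(CH3(CH2)2COO-) = 0.225 mol.
pKa = −log(1.3 × 10^-5) = 4.886
pH = pKa + log([A⁻]/[HA]) = 4.886 + log(0.225/0.187) = 4.886 +0.080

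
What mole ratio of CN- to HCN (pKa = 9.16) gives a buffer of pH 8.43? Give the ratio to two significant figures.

ratio = 0.19

pH = pKa + log(r) ⇒ log(r) = 8.43 − 9.16 = -0.73
r = [CN-]/[HCN] = 10^(-0.73) = 0.186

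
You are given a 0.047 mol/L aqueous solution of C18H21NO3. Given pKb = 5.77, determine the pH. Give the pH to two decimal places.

C18H21NO3 + H2O ⇌ C18H22NO3+ + OH-
Kb = 10^(−5.77) = 1.70 × 10^-6
From the ICE table, Kb = x²/(0.047 − x) = 1.70 × 10^-6.
Neglecting x in the denominator: x = √(1.70 × 10^-6 × 0.047) = 2.83 × 10^-4 M
(x/C₀ = 0.6% < 5%, so the approximation holds.)
pOH = −log(2.83 × 10^-4) = 3.55; pH = 14.00 − 3.55 = 10.45

pH = 10.45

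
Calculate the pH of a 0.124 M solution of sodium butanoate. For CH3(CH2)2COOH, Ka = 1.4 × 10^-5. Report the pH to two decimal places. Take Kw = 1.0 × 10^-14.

pH = 8.97

CH3(CH2)2COO- is the conjugate base of the weak acid CH3(CH2)2COOH.
Kb = Kw/Ka = 1.0×10^-14 / 1.4 × 10^-5 = 7.14 × 10^-10
Let x = [OH-] at equilibrium. Kb = x²/(0.124 − x).
Since Kb ≪ C₀, x ≈ √(Kb·C₀) = 9.41 × 10^-6 M.
pOH = 5.03, so pH = 14.00 − pOH = 8.97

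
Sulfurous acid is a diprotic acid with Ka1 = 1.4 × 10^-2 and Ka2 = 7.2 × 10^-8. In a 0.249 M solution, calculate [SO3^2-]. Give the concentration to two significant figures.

First ionization gives [H+] ≈ [HSO3-] = 5.25 × 10^-2 M.
Second step: Ka2 = [H+][SO3^2-]/[HSO3-] ≈ [SO3^2-] (since [H+] ≈ [HSO3-]).
So [SO3^2-] ≈ Ka2.

7.2 × 10^-8 M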